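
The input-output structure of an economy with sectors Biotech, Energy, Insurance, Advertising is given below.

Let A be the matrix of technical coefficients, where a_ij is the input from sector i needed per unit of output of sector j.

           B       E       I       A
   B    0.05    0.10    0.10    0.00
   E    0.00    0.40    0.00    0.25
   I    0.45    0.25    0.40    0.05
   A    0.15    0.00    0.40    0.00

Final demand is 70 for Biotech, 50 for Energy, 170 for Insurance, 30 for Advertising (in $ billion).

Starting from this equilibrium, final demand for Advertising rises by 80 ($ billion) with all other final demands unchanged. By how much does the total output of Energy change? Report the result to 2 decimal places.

Δx_E = 38.64

I − A =
  [   0.95    -0.10    -0.10     0.00]
  [   0.00     0.60     0.00    -0.25]
  [  -0.45    -0.25     0.60    -0.05]
  [  -0.15     0.00    -0.40     1.00]
Compute the cofactors C_ij = (−1)^(i+j)·(3×3 minor ij) of I−A; the adjugate is their transpose:
adj(I−A) = Cᵀ =
  [ 0.323000   0.083000   0.070000   0.024250]
  [ 0.067500   0.505250   0.098750   0.131250]
  [ 0.283875   0.283250   0.566250   0.099125]
  [ 0.162000   0.125750   0.237000   0.315000]
det(I−A) = Σ_j (I−A)_1j·C_1j = (0.95)(0.323000) + (-0.10)(0.067500) + (-0.10)(0.283875) + (0.00)(0.162000) = 0.2717125
(I − A)⁻¹ = adj(I−A) / det(I−A) ≈
  [   1.1888     0.3055     0.2576     0.0892]
  [   0.2484     1.8595     0.3634     0.4830]
  [   1.0448     1.0425     2.0840     0.3648]
  [   0.5962     0.4628     0.8722     1.1593]
Δx = (I − A)⁻¹ Δd with Δd having +80 in the Advertising component and 0 elsewhere.
So Δx_E = L_EA · (+80), where L_EA = adj(I−A)_EA / det(I−A) = 0.131250 / 0.2717125.
Δx_E = 0.131250 × (+80) / 0.2717125 = 10.50 / 0.2717125 ≈ 38.64.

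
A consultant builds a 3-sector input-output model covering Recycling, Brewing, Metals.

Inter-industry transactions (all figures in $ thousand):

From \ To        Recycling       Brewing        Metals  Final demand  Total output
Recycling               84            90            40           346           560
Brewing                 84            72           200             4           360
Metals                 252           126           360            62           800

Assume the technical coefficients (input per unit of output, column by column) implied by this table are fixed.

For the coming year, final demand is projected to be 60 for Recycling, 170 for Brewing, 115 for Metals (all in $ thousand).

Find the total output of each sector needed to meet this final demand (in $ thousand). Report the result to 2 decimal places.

x_R = 257.49, x_B = 489.25, x_M = 731.11

Technical coefficients a_ij = z_ij / X_j:
  a_RR = 84/560 = 0.15, a_BR = 84/560 = 0.15, a_MR = 252/560 = 0.45
  a_RB = 90/360 = 0.25, a_BB = 72/360 = 0.20, a_MB = 126/360 = 0.35
  a_RM = 40/800 = 0.05, a_BM = 200/800 = 0.25, a_MM = 360/800 = 0.45
I − A =
  [   0.85    -0.25    -0.05]
  [  -0.15     0.80    -0.25]
  [  -0.45    -0.35     0.55]
Cofactors of I−A, C_ij = (−1)^(i+j)·(minor ij) (rows/columns in the sector order above):
  C_11 = (0.80)(0.55) − (-0.25)(-0.35) = 0.3525
  C_12 = −[(-0.15)(0.55) − (-0.25)(-0.45)] = 0.1950
  C_13 = (-0.15)(-0.35) − (0.80)(-0.45) = 0.4125
  C_21 = −[(-0.25)(0.55) − (-0.05)(-0.35)] = 0.1550
  C_22 = (0.85)(0.55) − (-0.05)(-0.45) = 0.4450
  C_23 = −[(0.85)(-0.35) − (-0.25)(-0.45)] = 0.4100
  C_31 = (-0.25)(-0.25) − (-0.05)(0.80) = 0.1025
  C_32 = −[(0.85)(-0.25) − (-0.05)(-0.15)] = 0.2200
  C_33 = (0.85)(0.80) − (-0.25)(-0.15) = 0.6425
det(I−A) = Σ_j (I−A)_1j·C_1j = (0.85)(0.3525) + (-0.25)(0.1950) + (-0.05)(0.4125) = 0.23025
adj(I−A) = Cᵀ =
  [ 0.3525   0.1550   0.1025]
  [ 0.1950   0.4450   0.2200]
  [ 0.4125   0.4100   0.6425]
(I − A)⁻¹ = adj(I−A) / det(I−A) ≈
  [   1.5309     0.6732     0.4452]
  [   0.8469     1.9327     0.9555]
  [   1.7915     1.7807     2.7904]
x = (I − A)⁻¹ d = adj(I−A)·d / det(I−A), with det(I−A) = 0.23025:
  x_R = (0.3525·60 + 0.1550·170 + 0.1025·115) / 0.23025 = 59.2875 / 0.23025 ≈ 257.49
  x_B = (0.1950·60 + 0.4450·170 + 0.2200·115) / 0.23025 = 112.65 / 0.23025 ≈ 489.25
  x_M = (0.4125·60 + 0.4100·170 + 0.6425·115) / 0.23025 = 168.3375 / 0.23025 ≈ 731.11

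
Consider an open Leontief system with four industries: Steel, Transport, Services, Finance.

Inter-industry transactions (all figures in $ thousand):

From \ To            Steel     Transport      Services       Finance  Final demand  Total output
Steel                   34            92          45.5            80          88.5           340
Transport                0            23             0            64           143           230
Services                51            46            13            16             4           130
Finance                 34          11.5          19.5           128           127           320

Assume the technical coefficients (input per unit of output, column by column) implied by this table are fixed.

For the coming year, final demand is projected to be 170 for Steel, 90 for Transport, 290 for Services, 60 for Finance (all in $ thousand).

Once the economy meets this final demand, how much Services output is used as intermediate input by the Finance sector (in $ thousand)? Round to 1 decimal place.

z_34 = 16.0

Technical coefficients a_ij = z_ij / X_j:
  a_11 = 34/340 = 0.10, a_21 = 0/340 = 0.00, a_31 = 51/340 = 0.15, a_41 = 34/340 = 0.10
  a_12 = 92/230 = 0.40, a_22 = 23/230 = 0.10, a_32 = 46/230 = 0.20, a_42 = 11.5/230 = 0.05
  a_13 = 45.5/130 = 0.35, a_23 = 0/130 = 0.00, a_33 = 13/130 = 0.10, a_43 = 19.5/130 = 0.15
  a_14 = 80/320 = 0.25, a_24 = 64/320 = 0.20, a_34 = 16/320 = 0.05, a_44 = 128/320 = 0.40
I − A =
  [   0.90    -0.40    -0.35    -0.25]
  [   0.00     0.90     0.00    -0.20]
  [  -0.15    -0.20     0.90    -0.05]
  [  -0.10    -0.05    -0.15     0.60]
Compute the cofactors C_ij = (−1)^(i+j)·(3×3 minor ij) of I−A; the adjugate is their transpose:
adj(I−A) = Cᵀ =
  [ 0.464250   0.274625   0.231250   0.304250]
  [ 0.022500   0.417875   0.034000   0.151500]
  [ 0.088000   0.145125   0.446500   0.122250]
  [ 0.101250   0.116875   0.153000   0.681750]
det(I−A) = Σ_j (I−A)_1j·C_1j = (0.90)(0.464250) + (-0.40)(0.022500) + (-0.35)(0.088000) + (-0.25)(0.101250) = 0.3527125
(I − A)⁻¹ = adj(I−A) / det(I−A) ≈
  [   1.3162     0.7786     0.6556     0.8626]
  [   0.0638     1.1847     0.0964     0.4295]
  [   0.2495     0.4115     1.2659     0.3466]
  [   0.2871     0.3314     0.4338     1.9329]
First solve x = (I − A)⁻¹ d = adj(I−A)·d / det(I−A); in particular x_4 = (0.101250·170 + 0.116875·90 + 0.153000·290 + 0.681750·60) / 0.3527125 = 113.00625 / 0.3527125 ≈ 320.392.
Intermediate flow from 3 to 4: z_34 = a_34 · x_4 = 0.05 × 113.00625 / 0.3527125 = 5.6503125 / 0.3527125 ≈ 16.0.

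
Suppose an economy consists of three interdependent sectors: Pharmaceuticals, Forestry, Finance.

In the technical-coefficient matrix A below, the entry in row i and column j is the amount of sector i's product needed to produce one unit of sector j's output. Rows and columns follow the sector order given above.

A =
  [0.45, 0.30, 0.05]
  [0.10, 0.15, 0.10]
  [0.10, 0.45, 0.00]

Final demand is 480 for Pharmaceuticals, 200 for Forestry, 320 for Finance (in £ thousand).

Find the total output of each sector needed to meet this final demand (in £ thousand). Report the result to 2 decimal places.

x_1 = 1175.70, x_2 = 448.85, x_3 = 639.55

I − A =
  [   0.55    -0.30    -0.05]
  [  -0.10     0.85    -0.10]
  [  -0.10    -0.45     1.00]
Cofactors of I−A, C_ij = (−1)^(i+j)·(minor ij) (rows/columns in the sector order above):
  C_11 = (0.85)(1.00) − (-0.10)(-0.45) = 0.8050
  C_12 = −[(-0.10)(1.00) − (-0.10)(-0.10)] = 0.1100
  C_13 = (-0.10)(-0.45) − (0.85)(-0.10) = 0.1300
  C_21 = −[(-0.30)(1.00) − (-0.05)(-0.45)] = 0.3225
  C_22 = (0.55)(1.00) − (-0.05)(-0.10) = 0.5450
  C_23 = −[(0.55)(-0.45) − (-0.30)(-0.10)] = 0.2775
  C_31 = (-0.30)(-0.10) − (-0.05)(0.85) = 0.0725
  C_32 = −[(0.55)(-0.10) − (-0.05)(-0.10)] = 0.0600
  C_33 = (0.55)(0.85) − (-0.30)(-0.10) = 0.4375
det(I−A) = Σ_j (I−A)_1j·C_1j = (0.55)(0.8050) + (-0.30)(0.1100) + (-0.05)(0.1300) = 0.40325
adj(I−A) = Cᵀ =
  [ 0.8050   0.3225   0.0725]
  [ 0.1100   0.5450   0.0600]
  [ 0.1300   0.2775   0.4375]
(I − A)⁻¹ = adj(I−A) / det(I−A) ≈
  [   1.9963     0.7998     0.1798]
  [   0.2728     1.3515     0.1488]
  [   0.3224     0.6882     1.0849]
x = (I − A)⁻¹ d = adj(I−A)·d / det(I−A), with det(I−A) = 0.40325:
  x_1 = (0.8050·480 + 0.3225·200 + 0.0725·320) / 0.40325 = 474.10 / 0.40325 ≈ 1175.70
  x_2 = (0.1100·480 + 0.5450·200 + 0.0600·320) / 0.40325 = 181.00 / 0.40325 ≈ 448.85
  x_3 = (0.1300·480 + 0.2775·200 + 0.4375·320) / 0.40325 = 257.90 / 0.40325 ≈ 639.55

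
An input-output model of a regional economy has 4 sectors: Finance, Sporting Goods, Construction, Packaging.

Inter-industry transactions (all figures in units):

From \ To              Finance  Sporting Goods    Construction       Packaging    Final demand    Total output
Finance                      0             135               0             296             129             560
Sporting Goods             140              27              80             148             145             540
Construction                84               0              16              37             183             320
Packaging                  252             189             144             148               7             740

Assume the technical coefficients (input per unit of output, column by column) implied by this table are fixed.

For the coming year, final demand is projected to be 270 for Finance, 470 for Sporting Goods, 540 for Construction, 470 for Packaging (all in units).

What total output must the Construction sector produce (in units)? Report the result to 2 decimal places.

x_3 = 1060.97

Technical coefficients a_ij = z_ij / X_j:
  a_11 = 0/560 = 0.00, a_21 = 140/560 = 0.25, a_31 = 84/560 = 0.15, a_41 = 252/560 = 0.45
  a_12 = 135/540 = 0.25, a_22 = 27/540 = 0.05, a_32 = 0/540 = 0.00, a_42 = 189/540 = 0.35
  a_13 = 0/320 = 0.00, a_23 = 80/320 = 0.25, a_33 = 16/320 = 0.05, a_43 = 144/320 = 0.45
  a_14 = 296/740 = 0.40, a_24 = 148/740 = 0.20, a_34 = 37/740 = 0.05, a_44 = 148/740 = 0.20
I − A =
  [   1.00    -0.25     0.00    -0.40]
  [  -0.25     0.95    -0.25    -0.20]
  [  -0.15     0.00     0.95    -0.05]
  [  -0.45    -0.35    -0.45     0.80]
Compute the cofactors C_ij = (−1)^(i+j)·(3×3 minor ij) of I−A; the adjugate is their transpose:
adj(I−A) = Cᵀ =
  [ 0.629750   0.317375   0.278500   0.411625]
  [ 0.319000   0.539500   0.290000   0.312500]
  [ 0.129250   0.074125   0.411500   0.108875]
  [ 0.566500   0.456250   0.515000   0.833750]
det(I−A) = Σ_j (I−A)_1j·C_1j = (1.00)(0.629750) + (-0.25)(0.319000) + (0.00)(0.129250) + (-0.40)(0.566500) = 0.3234
(I − A)⁻¹ = adj(I−A) / det(I−A) ≈
  [   1.9473     0.9814     0.8612     1.2728]
  [   0.9864     1.6682     0.8967     0.9663]
  [   0.3997     0.2292     1.2724     0.3367]
  [   1.7517     1.4108     1.5925     2.5781]
x = (I − A)⁻¹ d = adj(I−A)·d / det(I−A), with det(I−A) = 0.3234:
  x_1 = (0.629750·270 + 0.317375·470 + 0.278500·540 + 0.411625·470) / 0.3234 = 663.0525 / 0.3234 ≈ 2050.26
  x_2 = (0.319000·270 + 0.539500·470 + 0.290000·540 + 0.312500·470) / 0.3234 = 643.17 / 0.3234 ≈ 1988.78
  x_3 = (0.129250·270 + 0.074125·470 + 0.411500·540 + 0.108875·470) / 0.3234 = 343.1175 / 0.3234 ≈ 1060.97
  x_4 = (0.566500·270 + 0.456250·470 + 0.515000·540 + 0.833750·470) / 0.3234 = 1037.355 / 0.3234 ≈ 3207.65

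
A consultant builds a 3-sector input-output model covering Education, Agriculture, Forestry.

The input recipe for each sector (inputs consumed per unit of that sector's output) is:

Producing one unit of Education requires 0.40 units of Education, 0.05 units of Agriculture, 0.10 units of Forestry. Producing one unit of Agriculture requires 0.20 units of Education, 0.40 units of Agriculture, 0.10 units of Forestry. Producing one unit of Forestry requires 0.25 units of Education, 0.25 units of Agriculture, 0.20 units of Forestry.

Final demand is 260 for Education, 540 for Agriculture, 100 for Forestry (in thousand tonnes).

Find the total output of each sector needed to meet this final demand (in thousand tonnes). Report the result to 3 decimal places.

I − A =
  [   0.60    -0.20    -0.25]
  [  -0.05     0.60    -0.25]
  [  -0.10    -0.10     0.80]
Cofactors of I−A, C_ij = (−1)^(i+j)·(minor ij) (rows/columns in the sector order above):
  C_11 = (0.60)(0.80) − (-0.25)(-0.10) = 0.4550
  C_12 = −[(-0.05)(0.80) − (-0.25)(-0.10)] = 0.0650
  C_13 = (-0.05)(-0.10) − (0.60)(-0.10) = 0.0650
  C_21 = −[(-0.20)(0.80) − (-0.25)(-0.10)] = 0.1850
  C_22 = (0.60)(0.80) − (-0.25)(-0.10) = 0.4550
  C_23 = −[(0.60)(-0.10) − (-0.20)(-0.10)] = 0.0800
  C_31 = (-0.20)(-0.25) − (-0.25)(0.60) = 0.2000
  C_32 = −[(0.60)(-0.25) − (-0.25)(-0.05)] = 0.1625
  C_33 = (0.60)(0.60) − (-0.20)(-0.05) = 0.3500
det(I−A) = Σ_j (I−A)_1j·C_1j = (0.60)(0.4550) + (-0.20)(0.0650) + (-0.25)(0.0650) = 0.24375
adj(I−A) = Cᵀ =
  [ 0.4550   0.1850   0.2000]
  [ 0.0650   0.4550   0.1625]
  [ 0.0650   0.0800   0.3500]
(I − A)⁻¹ = adj(I−A) / det(I−A) ≈
  [   1.8667     0.7590     0.8205]
  [   0.2667     1.8667     0.6667]
  [   0.2667     0.3282     1.4359]
x = (I − A)⁻¹ d = adj(I−A)·d / det(I−A), with det(I−A) = 0.24375:
  x_1 = (0.4550·260 + 0.1850·540 + 0.2000·100) / 0.24375 = 238.20 / 0.24375 ≈ 977.231
  x_2 = (0.0650·260 + 0.4550·540 + 0.1625·100) / 0.24375 = 278.85 / 0.24375 = 1144.000
  x_3 = (0.0650·260 + 0.0800·540 + 0.3500·100) / 0.24375 = 95.10 / 0.24375 ≈ 390.154

x_1 = 977.231, x_2 = 1144.000, x_3 = 390.154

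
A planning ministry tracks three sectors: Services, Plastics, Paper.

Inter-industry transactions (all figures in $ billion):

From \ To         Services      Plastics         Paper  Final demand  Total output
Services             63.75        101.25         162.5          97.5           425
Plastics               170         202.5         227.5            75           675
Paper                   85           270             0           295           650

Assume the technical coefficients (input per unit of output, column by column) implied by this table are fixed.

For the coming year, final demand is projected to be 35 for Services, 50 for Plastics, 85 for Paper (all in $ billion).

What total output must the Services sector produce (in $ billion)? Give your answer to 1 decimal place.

x_1 = 155.6

Technical coefficients a_ij = z_ij / X_j:
  a_11 = 63.75/425 = 0.15, a_21 = 170/425 = 0.40, a_31 = 85/425 = 0.20
  a_12 = 101.25/675 = 0.15, a_22 = 202.5/675 = 0.30, a_32 = 270/675 = 0.40
  a_13 = 162.5/650 = 0.25, a_23 = 227.5/650 = 0.35, a_33 = 0/650 = 0.00
I − A =
  [   0.85    -0.15    -0.25]
  [  -0.40     0.70    -0.35]
  [  -0.20    -0.40     1.00]
Cofactors of I−A, C_ij = (−1)^(i+j)·(minor ij) (rows/columns in the sector order above):
  C_11 = (0.70)(1.00) − (-0.35)(-0.40) = 0.5600
  C_12 = −[(-0.40)(1.00) − (-0.35)(-0.20)] = 0.4700
  C_13 = (-0.40)(-0.40) − (0.70)(-0.20) = 0.3000
  C_21 = −[(-0.15)(1.00) − (-0.25)(-0.40)] = 0.2500
  C_22 = (0.85)(1.00) − (-0.25)(-0.20) = 0.8000
  C_23 = −[(0.85)(-0.40) − (-0.15)(-0.20)] = 0.3700
  C_31 = (-0.15)(-0.35) − (-0.25)(0.70) = 0.2275
  C_32 = −[(0.85)(-0.35) − (-0.25)(-0.40)] = 0.3975
  C_33 = (0.85)(0.70) − (-0.15)(-0.40) = 0.5350
det(I−A) = Σ_j (I−A)_1j·C_1j = (0.85)(0.5600) + (-0.15)(0.4700) + (-0.25)(0.3000) = 0.3305
adj(I−A) = Cᵀ =
  [ 0.5600   0.2500   0.2275]
  [ 0.4700   0.8000   0.3975]
  [ 0.3000   0.3700   0.5350]
(I − A)⁻¹ = adj(I−A) / det(I−A) ≈
  [   1.6944     0.7564     0.6884]
  [   1.4221     2.4206     1.2027]
  [   0.9077     1.1195     1.6188]
x = (I − A)⁻¹ d = adj(I−A)·d / det(I−A), with det(I−A) = 0.3305:
  x_1 = (0.5600·35 + 0.2500·50 + 0.2275·85) / 0.3305 = 51.4375 / 0.3305 ≈ 155.6
  x_2 = (0.4700·35 + 0.8000·50 + 0.3975·85) / 0.3305 = 90.2375 / 0.3305 ≈ 273.0
  x_3 = (0.3000·35 + 0.3700·50 + 0.5350·85) / 0.3305 = 74.475 / 0.3305 ≈ 225.3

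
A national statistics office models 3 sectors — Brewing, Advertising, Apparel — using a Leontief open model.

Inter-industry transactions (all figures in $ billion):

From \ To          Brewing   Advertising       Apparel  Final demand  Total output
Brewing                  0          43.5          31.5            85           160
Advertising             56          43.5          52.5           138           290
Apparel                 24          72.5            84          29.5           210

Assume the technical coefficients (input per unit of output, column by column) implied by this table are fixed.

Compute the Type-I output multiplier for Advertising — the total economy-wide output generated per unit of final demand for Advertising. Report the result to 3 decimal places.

Technical coefficients a_ij = z_ij / X_j:
  a_11 = 0/160 = 0.00, a_21 = 56/160 = 0.35, a_31 = 24/160 = 0.15
  a_12 = 43.5/290 = 0.15, a_22 = 43.5/290 = 0.15, a_32 = 72.5/290 = 0.25
  a_13 = 31.5/210 = 0.15, a_23 = 52.5/210 = 0.25, a_33 = 84/210 = 0.40
I − A =
  [   1.00    -0.15    -0.15]
  [  -0.35     0.85    -0.25]
  [  -0.15    -0.25     0.60]
Cofactors of I−A, C_ij = (−1)^(i+j)·(minor ij) (rows/columns in the sector order above):
  C_11 = (0.85)(0.60) − (-0.25)(-0.25) = 0.4475
  C_12 = −[(-0.35)(0.60) − (-0.25)(-0.15)] = 0.2475
  C_13 = (-0.35)(-0.25) − (0.85)(-0.15) = 0.2150
  C_21 = −[(-0.15)(0.60) − (-0.15)(-0.25)] = 0.1275
  C_22 = (1.00)(0.60) − (-0.15)(-0.15) = 0.5775
  C_23 = −[(1.00)(-0.25) − (-0.15)(-0.15)] = 0.2725
  C_31 = (-0.15)(-0.25) − (-0.15)(0.85) = 0.1650
  C_32 = −[(1.00)(-0.25) − (-0.15)(-0.35)] = 0.3025
  C_33 = (1.00)(0.85) − (-0.15)(-0.35) = 0.7975
det(I−A) = Σ_j (I−A)_1j·C_1j = (1.00)(0.4475) + (-0.15)(0.2475) + (-0.15)(0.2150) = 0.378125
adj(I−A) = Cᵀ =
  [ 0.4475   0.1275   0.1650]
  [ 0.2475   0.5775   0.3025]
  [ 0.2150   0.2725   0.7975]
(I − A)⁻¹ = adj(I−A) / det(I−A) ≈
  [   1.1835     0.3372     0.4364]
  [   0.6545     1.5273     0.8000]
  [   0.5686     0.7207     2.1091]
The output multiplier for sector j is the column-j sum of the Leontief inverse (I − A)⁻¹ = adj(I−A) / det(I−A).
Column 2 of adj(I−A): (0.1275, 0.5775, 0.2725); det(I−A) = 0.378125.
m_2 = (0.1275 + 0.5775 + 0.2725) / 0.378125 = 0.9775 / 0.378125 ≈ 2.585.

m_2 = 2.585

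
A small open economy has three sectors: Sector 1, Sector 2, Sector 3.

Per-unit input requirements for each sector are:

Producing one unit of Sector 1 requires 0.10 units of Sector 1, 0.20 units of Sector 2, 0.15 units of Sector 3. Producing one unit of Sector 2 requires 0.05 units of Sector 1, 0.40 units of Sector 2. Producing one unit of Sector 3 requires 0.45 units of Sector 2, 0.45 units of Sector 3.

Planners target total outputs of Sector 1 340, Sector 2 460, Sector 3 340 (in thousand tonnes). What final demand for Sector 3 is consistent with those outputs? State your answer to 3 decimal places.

I − A =
  [   0.90    -0.05     0.00]
  [  -0.20     0.60    -0.45]
  [  -0.15     0.00     0.55]
d = (I − A) x:
  d_1 = (+0.90)·340 + (-0.05)·460 + (+0.00)·340 = 283.000
  d_2 = (-0.20)·340 + (+0.60)·460 + (-0.45)·340 = 55.000
  d_3 = (-0.15)·340 + (+0.00)·460 + (+0.55)·340 = 136.000

d_3 = 136.000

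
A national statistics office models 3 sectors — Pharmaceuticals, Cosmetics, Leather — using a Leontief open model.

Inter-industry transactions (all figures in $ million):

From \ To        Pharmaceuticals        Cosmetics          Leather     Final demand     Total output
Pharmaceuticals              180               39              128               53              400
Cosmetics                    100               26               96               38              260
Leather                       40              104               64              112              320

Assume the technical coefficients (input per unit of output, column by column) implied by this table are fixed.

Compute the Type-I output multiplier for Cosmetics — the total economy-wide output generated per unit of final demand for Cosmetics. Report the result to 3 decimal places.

m_C = 4.169

Technical coefficients a_ij = z_ij / X_j:
  a_PP = 180/400 = 0.45, a_CP = 100/400 = 0.25, a_LP = 40/400 = 0.10
  a_PC = 39/260 = 0.15, a_CC = 26/260 = 0.10, a_LC = 104/260 = 0.40
  a_PL = 128/320 = 0.40, a_CL = 96/320 = 0.30, a_LL = 64/320 = 0.20
I − A =
  [   0.55    -0.15    -0.40]
  [  -0.25     0.90    -0.30]
  [  -0.10    -0.40     0.80]
Cofactors of I−A, C_ij = (−1)^(i+j)·(minor ij) (rows/columns in the sector order above):
  C_11 = (0.90)(0.80) − (-0.30)(-0.40) = 0.6000
  C_12 = −[(-0.25)(0.80) − (-0.30)(-0.10)] = 0.2300
  C_13 = (-0.25)(-0.40) − (0.90)(-0.10) = 0.1900
  C_21 = −[(-0.15)(0.80) − (-0.40)(-0.40)] = 0.2800
  C_22 = (0.55)(0.80) − (-0.40)(-0.10) = 0.4000
  C_23 = −[(0.55)(-0.40) − (-0.15)(-0.10)] = 0.2350
  C_31 = (-0.15)(-0.30) − (-0.40)(0.90) = 0.4050
  C_32 = −[(0.55)(-0.30) − (-0.40)(-0.25)] = 0.2650
  C_33 = (0.55)(0.90) − (-0.15)(-0.25) = 0.4575
det(I−A) = Σ_j (I−A)_1j·C_1j = (0.55)(0.6000) + (-0.15)(0.2300) + (-0.40)(0.1900) = 0.2195
adj(I−A) = Cᵀ =
  [ 0.6000   0.2800   0.4050]
  [ 0.2300   0.4000   0.2650]
  [ 0.1900   0.2350   0.4575]
(I − A)⁻¹ = adj(I−A) / det(I−A) ≈
  [   2.7335     1.2756     1.8451]
  [   1.0478     1.8223     1.2073]
  [   0.8656     1.0706     2.0843]
The output multiplier for sector j is the column-j sum of the Leontief inverse (I − A)⁻¹ = adj(I−A) / det(I−A).
Column C of adj(I−A): (0.2800, 0.4000, 0.2350); det(I−A) = 0.2195.
m_C = (0.2800 + 0.4000 + 0.2350) / 0.2195 = 0.915 / 0.2195 ≈ 4.169.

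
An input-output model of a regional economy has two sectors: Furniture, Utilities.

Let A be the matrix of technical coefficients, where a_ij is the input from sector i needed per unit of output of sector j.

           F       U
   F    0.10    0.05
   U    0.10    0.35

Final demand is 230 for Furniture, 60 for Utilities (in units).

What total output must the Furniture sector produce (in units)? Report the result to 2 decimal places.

I − A =
  [   0.90    -0.05]
  [  -0.10     0.65]
det(I−A) = (0.90)(0.65) − (-0.05)(-0.10) = 0.5800
adj(I−A) = [[0.65, 0.05], [0.10, 0.90]]
(I − A)⁻¹ = adj(I−A) / det(I−A) ≈
  [   1.1207     0.0862]
  [   0.1724     1.5517]
x = (I − A)⁻¹ d = adj(I−A)·d / det(I−A), with det(I−A) = 0.5800:
  x_F = (0.65·230 + 0.05·60) / 0.5800 = 152.50 / 0.5800 ≈ 262.93
  x_U = (0.10·230 + 0.90·60) / 0.5800 = 77.00 / 0.5800 ≈ 132.76

x_F = 262.93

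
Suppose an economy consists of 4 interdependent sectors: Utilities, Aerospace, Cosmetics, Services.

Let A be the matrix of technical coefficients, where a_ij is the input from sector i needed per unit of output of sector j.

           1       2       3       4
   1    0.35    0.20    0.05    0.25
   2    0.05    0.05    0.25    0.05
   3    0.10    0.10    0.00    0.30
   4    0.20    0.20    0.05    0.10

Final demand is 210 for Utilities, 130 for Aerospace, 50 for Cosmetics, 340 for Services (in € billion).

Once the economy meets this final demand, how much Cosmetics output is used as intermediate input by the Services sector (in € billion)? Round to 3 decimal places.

I − A =
  [   0.65    -0.20    -0.05    -0.25]
  [  -0.05     0.95    -0.25    -0.05]
  [  -0.10    -0.10     1.00    -0.30]
  [  -0.20    -0.20    -0.05     0.90]
Compute the cofactors C_ij = (−1)^(i+j)·(3×3 minor ij) of I−A; the adjugate is their transpose:
adj(I−A) = Cᵀ =
  [ 0.793000   0.235750   0.112125   0.270750]
  [ 0.092000   0.516500   0.138750   0.100500]
  [ 0.150000   0.127500   0.488250   0.211500]
  [ 0.205000   0.174250   0.082875   0.581250]
det(I−A) = Σ_j (I−A)_1j·C_1j = (0.65)(0.793000) + (-0.20)(0.092000) + (-0.05)(0.150000) + (-0.25)(0.205000) = 0.4383
(I − A)⁻¹ = adj(I−A) / det(I−A) ≈
  [   1.8093     0.5379     0.2558     0.6177]
  [   0.2099     1.1784     0.3166     0.2293]
  [   0.3422     0.2909     1.1140     0.4825]
  [   0.4677     0.3976     0.1891     1.3261]
First solve x = (I − A)⁻¹ d = adj(I−A)·d / det(I−A); in particular x_4 = (0.205000·210 + 0.174250·130 + 0.082875·50 + 0.581250·340) / 0.4383 = 267.47125 / 0.4383 ≈ 610.24698.
Intermediate flow from 3 to 4: z_34 = a_34 · x_4 = 0.30 × 267.47125 / 0.4383 = 80.241375 / 0.4383 ≈ 183.074.

z_34 = 183.074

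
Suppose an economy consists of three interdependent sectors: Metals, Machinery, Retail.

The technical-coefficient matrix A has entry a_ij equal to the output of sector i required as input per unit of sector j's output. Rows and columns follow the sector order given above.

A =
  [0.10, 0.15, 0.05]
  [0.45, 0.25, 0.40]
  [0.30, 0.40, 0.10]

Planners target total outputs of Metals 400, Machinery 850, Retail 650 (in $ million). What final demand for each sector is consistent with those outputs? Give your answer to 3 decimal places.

d_1 = 200.000, d_2 = 197.500, d_3 = 125.000

I − A =
  [   0.90    -0.15    -0.05]
  [  -0.45     0.75    -0.40]
  [  -0.30    -0.40     0.90]
d = (I − A) x:
  d_1 = (+0.90)·400 + (-0.15)·850 + (-0.05)·650 = 200.000
  d_2 = (-0.45)·400 + (+0.75)·850 + (-0.40)·650 = 197.500
  d_3 = (-0.30)·400 + (-0.40)·850 + (+0.90)·650 = 125.000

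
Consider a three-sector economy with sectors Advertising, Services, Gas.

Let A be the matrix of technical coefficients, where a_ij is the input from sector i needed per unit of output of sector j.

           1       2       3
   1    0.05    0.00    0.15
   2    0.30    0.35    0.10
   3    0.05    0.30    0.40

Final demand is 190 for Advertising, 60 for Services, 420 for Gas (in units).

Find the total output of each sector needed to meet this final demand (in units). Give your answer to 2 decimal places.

x_1 = 346.23, x_2 = 394.59, x_3 = 926.15

I − A =
  [   0.95     0.00    -0.15]
  [  -0.30     0.65    -0.10]
  [  -0.05    -0.30     0.60]
Cofactors of I−A, C_ij = (−1)^(i+j)·(minor ij) (rows/columns in the sector order above):
  C_11 = (0.65)(0.60) − (-0.10)(-0.30) = 0.3600
  C_12 = −[(-0.30)(0.60) − (-0.10)(-0.05)] = 0.1850
  C_13 = (-0.30)(-0.30) − (0.65)(-0.05) = 0.1225
  C_21 = −[(0.00)(0.60) − (-0.15)(-0.30)] = 0.0450
  C_22 = (0.95)(0.60) − (-0.15)(-0.05) = 0.5625
  C_23 = −[(0.95)(-0.30) − (0.00)(-0.05)] = 0.2850
  C_31 = (0.00)(-0.10) − (-0.15)(0.65) = 0.0975
  C_32 = −[(0.95)(-0.10) − (-0.15)(-0.30)] = 0.1400
  C_33 = (0.95)(0.65) − (0.00)(-0.30) = 0.6175
det(I−A) = Σ_j (I−A)_1j·C_1j = (0.95)(0.3600) + (0.00)(0.1850) + (-0.15)(0.1225) = 0.323625
adj(I−A) = Cᵀ =
  [ 0.3600   0.0450   0.0975]
  [ 0.1850   0.5625   0.1400]
  [ 0.1225   0.2850   0.6175]
(I − A)⁻¹ = adj(I−A) / det(I−A) ≈
  [   1.1124     0.1390     0.3013]
  [   0.5716     1.7381     0.4326]
  [   0.3785     0.8806     1.9081]
x = (I − A)⁻¹ d = adj(I−A)·d / det(I−A), with det(I−A) = 0.323625:
  x_1 = (0.3600·190 + 0.0450·60 + 0.0975·420) / 0.323625 = 112.05 / 0.323625 ≈ 346.23
  x_2 = (0.1850·190 + 0.5625·60 + 0.1400·420) / 0.323625 = 127.70 / 0.323625 ≈ 394.59
  x_3 = (0.1225·190 + 0.2850·60 + 0.6175·420) / 0.323625 = 299.725 / 0.323625 ≈ 926.15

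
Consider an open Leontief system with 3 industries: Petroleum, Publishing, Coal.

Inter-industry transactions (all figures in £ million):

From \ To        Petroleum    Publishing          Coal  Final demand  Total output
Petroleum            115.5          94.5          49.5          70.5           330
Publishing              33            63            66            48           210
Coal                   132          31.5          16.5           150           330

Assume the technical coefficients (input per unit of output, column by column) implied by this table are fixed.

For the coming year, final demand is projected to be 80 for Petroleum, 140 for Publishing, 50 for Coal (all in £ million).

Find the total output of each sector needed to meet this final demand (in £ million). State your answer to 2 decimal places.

x_1 = 426.40, x_2 = 342.71, x_3 = 286.28

Technical coefficients a_ij = z_ij / X_j:
  a_11 = 115.5/330 = 0.35, a_21 = 33/330 = 0.10, a_31 = 132/330 = 0.40
  a_12 = 94.5/210 = 0.45, a_22 = 63/210 = 0.30, a_32 = 31.5/210 = 0.15
  a_13 = 49.5/330 = 0.15, a_23 = 66/330 = 0.20, a_33 = 16.5/330 = 0.05
I − A =
  [   0.65    -0.45    -0.15]
  [  -0.10     0.70    -0.20]
  [  -0.40    -0.15     0.95]
Cofactors of I−A, C_ij = (−1)^(i+j)·(minor ij) (rows/columns in the sector order above):
  C_11 = (0.70)(0.95) − (-0.20)(-0.15) = 0.6350
  C_12 = −[(-0.10)(0.95) − (-0.20)(-0.40)] = 0.1750
  C_13 = (-0.10)(-0.15) − (0.70)(-0.40) = 0.2950
  C_21 = −[(-0.45)(0.95) − (-0.15)(-0.15)] = 0.4500
  C_22 = (0.65)(0.95) − (-0.15)(-0.40) = 0.5575
  C_23 = −[(0.65)(-0.15) − (-0.45)(-0.40)] = 0.2775
  C_31 = (-0.45)(-0.20) − (-0.15)(0.70) = 0.1950
  C_32 = −[(0.65)(-0.20) − (-0.15)(-0.10)] = 0.1450
  C_33 = (0.65)(0.70) − (-0.45)(-0.10) = 0.4100
det(I−A) = Σ_j (I−A)_1j·C_1j = (0.65)(0.6350) + (-0.45)(0.1750) + (-0.15)(0.2950) = 0.28975
adj(I−A) = Cᵀ =
  [ 0.6350   0.4500   0.1950]
  [ 0.1750   0.5575   0.1450]
  [ 0.2950   0.2775   0.4100]
(I − A)⁻¹ = adj(I−A) / det(I−A) ≈
  [   2.1915     1.5531     0.6730]
  [   0.6040     1.9241     0.5004]
  [   1.0181     0.9577     1.4150]
x = (I − A)⁻¹ d = adj(I−A)·d / det(I−A), with det(I−A) = 0.28975:
  x_1 = (0.6350·80 + 0.4500·140 + 0.1950·50) / 0.28975 = 123.55 / 0.28975 ≈ 426.40
  x_2 = (0.1750·80 + 0.5575·140 + 0.1450·50) / 0.28975 = 99.30 / 0.28975 ≈ 342.71
  x_3 = (0.2950·80 + 0.2775·140 + 0.4100·50) / 0.28975 = 82.95 / 0.28975 ≈ 286.28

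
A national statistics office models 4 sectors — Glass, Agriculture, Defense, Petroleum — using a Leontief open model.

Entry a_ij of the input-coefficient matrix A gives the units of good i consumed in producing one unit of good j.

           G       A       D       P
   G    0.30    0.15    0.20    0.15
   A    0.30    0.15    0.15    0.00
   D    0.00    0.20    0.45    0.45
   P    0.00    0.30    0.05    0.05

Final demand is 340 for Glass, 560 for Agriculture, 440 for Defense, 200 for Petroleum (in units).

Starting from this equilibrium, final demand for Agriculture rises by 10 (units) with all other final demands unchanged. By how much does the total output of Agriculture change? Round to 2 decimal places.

I − A =
  [   0.70    -0.15    -0.20    -0.15]
  [  -0.30     0.85    -0.15     0.00]
  [   0.00    -0.20     0.55    -0.45]
  [   0.00    -0.30    -0.05     0.95]
Compute the cofactors C_ij = (−1)^(i+j)·(3×3 minor ij) of I−A; the adjugate is their transpose:
adj(I−A) = Cᵀ =
  [ 0.37625   0.16625   0.19600   0.15225]
  [ 0.15000   0.35000   0.15900   0.09900]
  [ 0.09750   0.22750   0.50900   0.25650]
  [ 0.05250   0.12250   0.07700   0.26950]
det(I−A) = Σ_j (I−A)_1j·C_1j = (0.70)(0.37625) + (-0.15)(0.15000) + (-0.20)(0.09750) + (-0.15)(0.05250) = 0.2135
(I − A)⁻¹ = adj(I−A) / det(I−A) ≈
  [   1.7623     0.7787     0.9180     0.7131]
  [   0.7026     1.6393     0.7447     0.4637]
  [   0.4567     1.0656     2.3841     1.2014]
  [   0.2459     0.5738     0.3607     1.2623]
Δx = (I − A)⁻¹ Δd with Δd having +10 in the Agriculture component and 0 elsewhere.
So Δx_A = L_AA · (+10), where L_AA = adj(I−A)_AA / det(I−A) = 0.35000 / 0.2135.
Δx_A = 0.35000 × (+10) / 0.2135 = 3.50 / 0.2135 ≈ 16.39.

Δx_A = 16.39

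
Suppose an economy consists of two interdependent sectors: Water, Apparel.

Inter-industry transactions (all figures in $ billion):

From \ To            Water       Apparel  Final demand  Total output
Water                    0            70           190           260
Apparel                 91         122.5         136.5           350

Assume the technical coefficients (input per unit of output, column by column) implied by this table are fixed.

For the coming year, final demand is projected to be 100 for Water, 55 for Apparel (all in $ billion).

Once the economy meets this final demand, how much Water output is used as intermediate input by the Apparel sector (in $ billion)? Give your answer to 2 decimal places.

Technical coefficients a_ij = z_ij / X_j:
  a_WW = 0/260 = 0.00, a_AW = 91/260 = 0.35
  a_WA = 70/350 = 0.20, a_AA = 122.5/350 = 0.35
I − A =
  [   1.00    -0.20]
  [  -0.35     0.65]
det(I−A) = (1.00)(0.65) − (-0.20)(-0.35) = 0.5800
adj(I−A) = [[0.65, 0.20], [0.35, 1.00]]
(I − A)⁻¹ = adj(I−A) / det(I−A) ≈
  [   1.1207     0.3448]
  [   0.6034     1.7241]
First solve x = (I − A)⁻¹ d = adj(I−A)·d / det(I−A); in particular x_A = (0.35·100 + 1.00·55) / 0.5800 = 90.00 / 0.5800 ≈ 155.1724.
Intermediate flow from W to A: z_WA = a_WA · x_A = 0.20 × 90.00 / 0.5800 = 18.00 / 0.5800 ≈ 31.03.

z_WA = 31.03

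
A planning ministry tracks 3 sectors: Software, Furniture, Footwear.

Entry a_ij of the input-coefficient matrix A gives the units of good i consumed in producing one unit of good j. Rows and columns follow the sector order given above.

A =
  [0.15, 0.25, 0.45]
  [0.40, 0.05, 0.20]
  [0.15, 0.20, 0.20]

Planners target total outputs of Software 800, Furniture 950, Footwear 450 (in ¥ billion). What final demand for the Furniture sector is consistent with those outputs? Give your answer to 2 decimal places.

d_2 = 492.50

I − A =
  [   0.85    -0.25    -0.45]
  [  -0.40     0.95    -0.20]
  [  -0.15    -0.20     0.80]
d = (I − A) x:
  d_1 = (+0.85)·800 + (-0.25)·950 + (-0.45)·450 = 240.00
  d_2 = (-0.40)·800 + (+0.95)·950 + (-0.20)·450 = 492.50
  d_3 = (-0.15)·800 + (-0.20)·950 + (+0.80)·450 = 50.00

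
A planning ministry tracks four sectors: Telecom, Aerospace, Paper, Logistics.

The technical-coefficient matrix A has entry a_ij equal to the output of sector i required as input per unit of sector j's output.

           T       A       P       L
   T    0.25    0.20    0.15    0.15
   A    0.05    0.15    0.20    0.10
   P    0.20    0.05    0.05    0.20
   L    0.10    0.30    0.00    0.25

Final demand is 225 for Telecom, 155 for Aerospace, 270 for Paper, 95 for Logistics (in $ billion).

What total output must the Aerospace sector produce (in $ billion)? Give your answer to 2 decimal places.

I − A =
  [   0.75    -0.20    -0.15    -0.15]
  [  -0.05     0.85    -0.20    -0.10]
  [  -0.20    -0.05     0.95    -0.20]
  [  -0.10    -0.30     0.00     0.75]
Compute the cofactors C_ij = (−1)^(i+j)·(3×3 minor ij) of I−A; the adjugate is their transpose:
adj(I−A) = Cᵀ =
  [ 0.557625   0.199875   0.130125   0.172875]
  [ 0.079125   0.494625   0.116625   0.112875]
  [ 0.143875   0.115375   0.431125   0.159125]
  [ 0.106000   0.224500   0.064000   0.554750]
det(I−A) = Σ_j (I−A)_1j·C_1j = (0.75)(0.557625) + (-0.20)(0.079125) + (-0.15)(0.143875) + (-0.15)(0.106000) = 0.3649125
(I − A)⁻¹ = adj(I−A) / det(I−A) ≈
  [   1.5281     0.5477     0.3566     0.4737]
  [   0.2168     1.3555     0.3196     0.3093]
  [   0.3943     0.3162     1.1814     0.4361]
  [   0.2905     0.6152     0.1754     1.5202]
x = (I − A)⁻¹ d = adj(I−A)·d / det(I−A), with det(I−A) = 0.3649125:
  x_T = (0.557625·225 + 0.199875·155 + 0.130125·270 + 0.172875·95) / 0.3649125 = 208.003125 / 0.3649125 ≈ 570.01
  x_A = (0.079125·225 + 0.494625·155 + 0.116625·270 + 0.112875·95) / 0.3649125 = 136.681875 / 0.3649125 ≈ 374.56
  x_P = (0.143875·225 + 0.115375·155 + 0.431125·270 + 0.159125·95) / 0.3649125 = 181.775625 / 0.3649125 ≈ 498.13
  x_L = (0.106000·225 + 0.224500·155 + 0.064000·270 + 0.554750·95) / 0.3649125 = 128.62875 / 0.3649125 ≈ 352.49

x_A = 374.56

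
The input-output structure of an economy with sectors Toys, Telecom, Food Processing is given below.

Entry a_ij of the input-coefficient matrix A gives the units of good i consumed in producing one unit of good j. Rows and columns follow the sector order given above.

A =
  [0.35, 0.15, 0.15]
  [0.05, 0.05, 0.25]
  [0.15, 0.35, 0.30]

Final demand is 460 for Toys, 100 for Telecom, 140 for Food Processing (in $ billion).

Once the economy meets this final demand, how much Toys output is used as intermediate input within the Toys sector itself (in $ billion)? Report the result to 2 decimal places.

I − A =
  [   0.65    -0.15    -0.15]
  [  -0.05     0.95    -0.25]
  [  -0.15    -0.35     0.70]
Cofactors of I−A, C_ij = (−1)^(i+j)·(minor ij) (rows/columns in the sector order above):
  C_11 = (0.95)(0.70) − (-0.25)(-0.35) = 0.5775
  C_12 = −[(-0.05)(0.70) − (-0.25)(-0.15)] = 0.0725
  C_13 = (-0.05)(-0.35) − (0.95)(-0.15) = 0.1600
  C_21 = −[(-0.15)(0.70) − (-0.15)(-0.35)] = 0.1575
  C_22 = (0.65)(0.70) − (-0.15)(-0.15) = 0.4325
  C_23 = −[(0.65)(-0.35) − (-0.15)(-0.15)] = 0.2500
  C_31 = (-0.15)(-0.25) − (-0.15)(0.95) = 0.1800
  C_32 = −[(0.65)(-0.25) − (-0.15)(-0.05)] = 0.1700
  C_33 = (0.65)(0.95) − (-0.15)(-0.05) = 0.6100
det(I−A) = Σ_j (I−A)_1j·C_1j = (0.65)(0.5775) + (-0.15)(0.0725) + (-0.15)(0.1600) = 0.3405
adj(I−A) = Cᵀ =
  [ 0.5775   0.1575   0.1800]
  [ 0.0725   0.4325   0.1700]
  [ 0.1600   0.2500   0.6100]
(I − A)⁻¹ = adj(I−A) / det(I−A) ≈
  [   1.6960     0.4626     0.5286]
  [   0.2129     1.2702     0.4993]
  [   0.4699     0.7342     1.7915]
First solve x = (I − A)⁻¹ d = adj(I−A)·d / det(I−A); in particular x_1 = (0.5775·460 + 0.1575·100 + 0.1800·140) / 0.3405 = 306.60 / 0.3405 ≈ 900.4405.
Intermediate flow from 1 to 1: z_11 = a_11 · x_1 = 0.35 × 306.60 / 0.3405 = 107.31 / 0.3405 ≈ 315.15.

z_11 = 315.15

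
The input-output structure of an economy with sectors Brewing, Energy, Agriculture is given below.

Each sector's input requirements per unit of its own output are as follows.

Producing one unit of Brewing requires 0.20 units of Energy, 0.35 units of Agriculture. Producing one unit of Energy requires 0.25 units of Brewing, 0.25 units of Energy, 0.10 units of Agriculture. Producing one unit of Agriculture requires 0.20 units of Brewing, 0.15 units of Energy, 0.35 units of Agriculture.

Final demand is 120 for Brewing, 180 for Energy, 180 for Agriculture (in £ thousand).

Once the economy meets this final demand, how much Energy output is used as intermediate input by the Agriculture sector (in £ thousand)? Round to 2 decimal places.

z_23 = 78.43

I − A =
  [   1.00    -0.25    -0.20]
  [  -0.20     0.75    -0.15]
  [  -0.35    -0.10     0.65]
Cofactors of I−A, C_ij = (−1)^(i+j)·(minor ij) (rows/columns in the sector order above):
  C_11 = (0.75)(0.65) − (-0.15)(-0.10) = 0.4725
  C_12 = −[(-0.20)(0.65) − (-0.15)(-0.35)] = 0.1825
  C_13 = (-0.20)(-0.10) − (0.75)(-0.35) = 0.2825
  C_21 = −[(-0.25)(0.65) − (-0.20)(-0.10)] = 0.1825
  C_22 = (1.00)(0.65) − (-0.20)(-0.35) = 0.5800
  C_23 = −[(1.00)(-0.10) − (-0.25)(-0.35)] = 0.1875
  C_31 = (-0.25)(-0.15) − (-0.20)(0.75) = 0.1875
  C_32 = −[(1.00)(-0.15) − (-0.20)(-0.20)] = 0.1900
  C_33 = (1.00)(0.75) − (-0.25)(-0.20) = 0.7000
det(I−A) = Σ_j (I−A)_1j·C_1j = (1.00)(0.4725) + (-0.25)(0.1825) + (-0.20)(0.2825) = 0.370375
adj(I−A) = Cᵀ =
  [ 0.4725   0.1825   0.1875]
  [ 0.1825   0.5800   0.1900]
  [ 0.2825   0.1875   0.7000]
(I − A)⁻¹ = adj(I−A) / det(I−A) ≈
  [   1.2757     0.4927     0.5062]
  [   0.4927     1.5660     0.5130]
  [   0.7627     0.5062     1.8900]
First solve x = (I − A)⁻¹ d = adj(I−A)·d / det(I−A); in particular x_3 = (0.2825·120 + 0.1875·180 + 0.7000·180) / 0.370375 = 193.65 / 0.370375 ≈ 522.8485.
Intermediate flow from 2 to 3: z_23 = a_23 · x_3 = 0.15 × 193.65 / 0.370375 = 29.0475 / 0.370375 ≈ 78.43.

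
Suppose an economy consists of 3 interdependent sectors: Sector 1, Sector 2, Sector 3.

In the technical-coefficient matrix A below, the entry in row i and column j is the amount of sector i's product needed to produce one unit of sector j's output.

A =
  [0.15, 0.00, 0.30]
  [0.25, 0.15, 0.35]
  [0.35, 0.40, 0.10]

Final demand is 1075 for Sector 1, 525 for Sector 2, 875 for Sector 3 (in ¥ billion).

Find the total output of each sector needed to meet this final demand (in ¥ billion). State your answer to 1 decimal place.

I − A =
  [   0.85     0.00    -0.30]
  [  -0.25     0.85    -0.35]
  [  -0.35    -0.40     0.90]
Cofactors of I−A, C_ij = (−1)^(i+j)·(minor ij) (rows/columns in the sector order above):
  C_11 = (0.85)(0.90) − (-0.35)(-0.40) = 0.6250
  C_12 = −[(-0.25)(0.90) − (-0.35)(-0.35)] = 0.3475
  C_13 = (-0.25)(-0.40) − (0.85)(-0.35) = 0.3975
  C_21 = −[(0.00)(0.90) − (-0.30)(-0.40)] = 0.1200
  C_22 = (0.85)(0.90) − (-0.30)(-0.35) = 0.6600
  C_23 = −[(0.85)(-0.40) − (0.00)(-0.35)] = 0.3400
  C_31 = (0.00)(-0.35) − (-0.30)(0.85) = 0.2550
  C_32 = −[(0.85)(-0.35) − (-0.30)(-0.25)] = 0.3725
  C_33 = (0.85)(0.85) − (0.00)(-0.25) = 0.7225
det(I−A) = Σ_j (I−A)_1j·C_1j = (0.85)(0.6250) + (0.00)(0.3475) + (-0.30)(0.3975) = 0.4120
adj(I−A) = Cᵀ =
  [ 0.6250   0.1200   0.2550]
  [ 0.3475   0.6600   0.3725]
  [ 0.3975   0.3400   0.7225]
(I − A)⁻¹ = adj(I−A) / det(I−A) ≈
  [   1.5170     0.2913     0.6189]
  [   0.8434     1.6019     0.9041]
  [   0.9648     0.8252     1.7536]
x = (I − A)⁻¹ d = adj(I−A)·d / det(I−A), with det(I−A) = 0.4120:
  x_1 = (0.6250·1075 + 0.1200·525 + 0.2550·875) / 0.4120 = 958.00 / 0.4120 ≈ 2325.2
  x_2 = (0.3475·1075 + 0.6600·525 + 0.3725·875) / 0.4120 = 1046.00 / 0.4120 ≈ 2538.8
  x_3 = (0.3975·1075 + 0.3400·525 + 0.7225·875) / 0.4120 = 1238.00 / 0.4120 ≈ 3004.9

x_1 = 2325.2, x_2 = 2538.8, x_3 = 3004.9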